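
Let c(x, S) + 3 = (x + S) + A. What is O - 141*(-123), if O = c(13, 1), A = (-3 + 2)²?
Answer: 17355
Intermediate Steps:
A = 1 (A = (-1)² = 1)
c(x, S) = -2 + S + x (c(x, S) = -3 + ((x + S) + 1) = -3 + ((S + x) + 1) = -3 + (1 + S + x) = -2 + S + x)
O = 12 (O = -2 + 1 + 13 = 12)
O - 141*(-123) = 12 - 141*(-123) = 12 + 17343 = 17355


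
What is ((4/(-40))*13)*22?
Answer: -143/5 ≈ -28.600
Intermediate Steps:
((4/(-40))*13)*22 = ((4*(-1/40))*13)*22 = -⅒*13*22 = -13/10*22 = -143/5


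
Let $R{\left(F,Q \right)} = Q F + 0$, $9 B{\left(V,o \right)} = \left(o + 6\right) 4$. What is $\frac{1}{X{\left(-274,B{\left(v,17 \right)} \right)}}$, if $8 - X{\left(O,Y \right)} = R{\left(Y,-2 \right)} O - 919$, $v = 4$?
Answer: $- \frac{9}{42073} \approx -0.00021391$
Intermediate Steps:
$B{\left(V,o \right)} = \frac{8}{3} + \frac{4 o}{9}$ ($B{\left(V,o \right)} = \frac{\left(o + 6\right) 4}{9} = \frac{\left(6 + o\right) 4}{9} = \frac{24 + 4 o}{9} = \frac{8}{3} + \frac{4 o}{9}$)
$R{\left(F,Q \right)} = F Q$ ($R{\left(F,Q \right)} = F Q + 0 = F Q$)
$X{\left(O,Y \right)} = 927 + 2 O Y$ ($X{\left(O,Y \right)} = 8 - \left(Y \left(-2\right) O - 919\right) = 8 - \left(- 2 Y O - 919\right) = 8 - \left(- 2 O Y - 919\right) = 8 - \left(-919 - 2 O Y\right) = 8 + \left(919 + 2 O Y\right) = 927 + 2 O Y$)
$\frac{1}{X{\left(-274,B{\left(v,17 \right)} \right)}} = \frac{1}{927 + 2 \left(-274\right) \left(\frac{8}{3} + \frac{4}{9} \cdot 17\right)} = \frac{1}{927 + 2 \left(-274\right) \left(\frac{8}{3} + \frac{68}{9}\right)} = \frac{1}{927 + 2 \left(-274\right) \frac{92}{9}} = \frac{1}{927 - \frac{50416}{9}} = \frac{1}{- \frac{42073}{9}} = - \frac{9}{42073}$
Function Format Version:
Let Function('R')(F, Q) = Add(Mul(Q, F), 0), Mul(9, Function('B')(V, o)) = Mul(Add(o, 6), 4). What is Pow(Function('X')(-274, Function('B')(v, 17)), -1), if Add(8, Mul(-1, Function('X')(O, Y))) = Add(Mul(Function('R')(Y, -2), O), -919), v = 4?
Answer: Rational(-9, 42073) ≈ -0.00021391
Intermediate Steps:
Function('B')(V, o) = Add(Rational(8, 3), Mul(Rational(4, 9), o)) (Function('B')(V, o) = Mul(Rational(1, 9), Mul(Add(o, 6), 4)) = Mul(Rational(1, 9), Mul(Add(6, o), 4)) = Mul(Rational(1, 9), Add(24, Mul(4, o))) = Add(Rational(8, 3), Mul(Rational(4, 9), o)))
Function('R')(F, Q) = Mul(F, Q) (Function('R')(F, Q) = Add(Mul(F, Q), 0) = Mul(F, Q))
Function('X')(O, Y) = Add(927, Mul(2, O, Y)) (Function('X')(O, Y) = Add(8, Mul(-1, Add(Mul(Mul(Y, -2), O), -919))) = Add(8, Mul(-1, Add(Mul(Mul(-2, Y), O), -919))) = Add(8, Mul(-1, Add(Mul(-2, O, Y), -919))) = Add(8, Mul(-1, Add(-919, Mul(-2, O, Y)))) = Add(8, Add(919, Mul(2, O, Y))) = Add(927, Mul(2, O, Y)))
Pow(Function('X')(-274, Function('B')(v, 17)), -1) = Pow(Add(927, Mul(2, -274, Add(Rational(8, 3), Mul(Rational(4, 9), 17)))), -1) = Pow(Add(927, Mul(2, -274, Add(Rational(8, 3), Rational(68, 9)))), -1) = Pow(Add(927, Mul(2, -274, Rational(92, 9))), -1) = Pow(Add(927, Rational(-50416, 9)), -1) = Pow(Rational(-42073, 9), -1) = Rational(-9, 42073)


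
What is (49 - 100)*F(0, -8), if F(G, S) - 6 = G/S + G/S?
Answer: -306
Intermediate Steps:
F(G, S) = 6 + 2*G/S (F(G, S) = 6 + (G/S + G/S) = 6 + 2*G/S)
(49 - 100)*F(0, -8) = (49 - 100)*(6 + 2*0/(-8)) = -51*(6 + 2*0*(-1/8)) = -51*(6 + 0) = -51*6 = -306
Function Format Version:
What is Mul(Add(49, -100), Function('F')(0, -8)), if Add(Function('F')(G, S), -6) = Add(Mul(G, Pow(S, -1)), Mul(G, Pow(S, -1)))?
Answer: -306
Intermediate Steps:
Function('F')(G, S) = Add(6, Mul(2, G, Pow(S, -1))) (Function('F')(G, S) = Add(6, Add(Mul(G, Pow(S, -1)), Mul(G, Pow(S, -1)))) = Add(6, Mul(2, G, Pow(S, -1))))
Mul(Add(49, -100), Function('F')(0, -8)) = Mul(Add(49, -100), Add(6, Mul(2, 0, Pow(-8, -1)))) = Mul(-51, Add(6, Mul(2, 0, Rational(-1, 8)))) = Mul(-51, Add(6, 0)) = Mul(-51, 6) = -306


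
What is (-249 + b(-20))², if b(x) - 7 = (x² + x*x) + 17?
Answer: 330625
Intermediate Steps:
b(x) = 24 + 2*x² (b(x) = 7 + ((x² + x*x) + 17) = 7 + ((x² + x²) + 17) = 7 + (2*x² + 17) = 7 + (17 + 2*x²) = 24 + 2*x²)
(-249 + b(-20))² = (-249 + (24 + 2*(-20)²))² = (-249 + (24 + 2*400))² = (-249 + (24 + 800))² = (-249 + 824)² = 575² = 330625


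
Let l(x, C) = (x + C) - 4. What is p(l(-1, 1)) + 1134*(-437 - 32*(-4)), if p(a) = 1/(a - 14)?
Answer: -6307309/18 ≈ -3.5041e+5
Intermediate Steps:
l(x, C) = -4 + C + x (l(x, C) = (C + x) - 4 = -4 + C + x)
p(a) = 1/(-14 + a)
p(l(-1, 1)) + 1134*(-437 - 32*(-4)) = 1/(-14 + (-4 + 1 - 1)) + 1134*(-437 - 32*(-4)) = 1/(-14 - 4) + 1134*(-437 - 1*(-128)) = 1/(-18) + 1134*(-437 + 128) = -1/18 + 1134*(-309) = -1/18 - 350406 = -6307309/18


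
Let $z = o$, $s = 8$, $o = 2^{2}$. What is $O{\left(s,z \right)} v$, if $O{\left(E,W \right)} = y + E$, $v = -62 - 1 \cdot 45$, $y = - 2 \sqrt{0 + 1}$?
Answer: $-642$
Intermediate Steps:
$o = 4$
$z = 4$
$y = -2$ ($y = - 2 \sqrt{1} = \left(-2\right) 1 = -2$)
$v = -107$ ($v = -62 - 45 = -107$)
$O{\left(E,W \right)} = -2 + E$
$O{\left(s,z \right)} v = \left(-2 + 8\right) \left(-107\right) = 6 \left(-107\right) = -642$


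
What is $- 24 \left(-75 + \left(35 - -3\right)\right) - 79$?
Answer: $809$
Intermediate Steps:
$- 24 \left(-75 + \left(35 - -3\right)\right) - 79 = - 24 \left(-75 + \left(35 + 3\right)\right) - 79 = - 24 \left(-75 + 38\right) - 79 = \left(-24\right) \left(-37\right) - 79 = 888 - 79 = 809$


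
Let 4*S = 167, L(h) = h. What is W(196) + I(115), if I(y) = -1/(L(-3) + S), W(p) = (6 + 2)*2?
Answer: 2476/155 ≈ 15.974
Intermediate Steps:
W(p) = 16 (W(p) = 8*2 = 16)
S = 167/4 (S = (1/4)*167 = 167/4 ≈ 41.750)
I(y) = -4/155 (I(y) = -1/(-3 + 167/4) = -1/155/4 = -1*4/155 = -4/155)
W(196) + I(115) = 16 - 4/155 = 2476/155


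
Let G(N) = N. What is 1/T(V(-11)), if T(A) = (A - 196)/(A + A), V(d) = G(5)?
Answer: -10/191 ≈ -0.052356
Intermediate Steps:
V(d) = 5
T(A) = (-196 + A)/(2*A) (T(A) = (-196 + A)/((2*A)) = (-196 + A)*(1/(2*A)) = (-196 + A)/(2*A))
1/T(V(-11)) = 1/((½)*(-196 + 5)/5) = 1/((½)*(⅕)*(-191)) = 1/(-191/10) = -10/191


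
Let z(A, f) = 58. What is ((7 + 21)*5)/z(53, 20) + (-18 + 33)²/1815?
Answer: 8905/3509 ≈ 2.5378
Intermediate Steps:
((7 + 21)*5)/z(53, 20) + (-18 + 33)²/1815 = ((7 + 21)*5)/58 + (-18 + 33)²/1815 = (28*5)*(1/58) + 15²*(1/1815) = 140*(1/58) + 225*(1/1815) = 70/29 + 15/121 = 8905/3509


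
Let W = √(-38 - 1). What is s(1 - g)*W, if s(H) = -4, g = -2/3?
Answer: -4*I*√39 ≈ -24.98*I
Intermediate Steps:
g = -⅔ (g = -2*⅓ = -⅔ ≈ -0.66667)
W = I*√39 (W = √(-39) = I*√39 ≈ 6.245*I)
s(1 - g)*W = -4*I*√39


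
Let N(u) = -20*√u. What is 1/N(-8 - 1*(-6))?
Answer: I*√2/40 ≈ 0.035355*I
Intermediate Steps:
1/N(-8 - 1*(-6)) = 1/(-20*√(-8 - 1*(-6))) = 1/(-20*√(-8 + 6)) = 1/(-20*I*√2) = I*√2/40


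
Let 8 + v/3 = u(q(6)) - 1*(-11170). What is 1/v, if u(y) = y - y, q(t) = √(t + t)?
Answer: 1/33486 ≈ 2.9863e-5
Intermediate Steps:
q(t) = √2*√t (q(t) = √(2*t) = √2*√t)
u(y) = 0
v = 33486 (v = -24 + 3*(0 - 1*(-11170)) = -24 + 3*(0 + 11170) = -24 + 3*11170 = -24 + 33510 = 33486)
1/v = 1/33486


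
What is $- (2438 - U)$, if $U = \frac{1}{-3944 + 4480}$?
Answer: $- \frac{1306767}{536} \approx -2438.0$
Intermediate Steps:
$U = \frac{1}{536} \approx 0.0018657$
$- (2438 - U) = - (2438 - \frac{1}{536}) = \left(-1\right) \frac{1306767}{536} = - \frac{1306767}{536}$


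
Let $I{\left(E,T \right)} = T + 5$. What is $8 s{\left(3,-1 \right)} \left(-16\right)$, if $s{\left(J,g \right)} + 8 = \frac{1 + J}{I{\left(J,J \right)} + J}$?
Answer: $\frac{10752}{11} \approx 977.45$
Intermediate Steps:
$I{\left(E,T \right)} = 5 + T$
$s{\left(J,g \right)} = -8 + \frac{1 + J}{5 + 2 J}$ ($s{\left(J,g \right)} = -8 + \frac{1 + J}{\left(5 + J\right) + J} = -8 + \frac{1 + J}{5 + 2 J}$)
$8 s{\left(3,-1 \right)} \left(-16\right) = 8 \frac{3 \left(-13 - 15\right)}{5 + 2 \cdot 3} \left(-16\right) = 8 \frac{3 \left(-13 - 15\right)}{5 + 6} \left(-16\right) = 8 \cdot 3 \cdot \frac{1}{11} \left(-28\right) \left(-16\right) = 8 \left(- \frac{84}{11}\right) \left(-16\right) = \left(- \frac{672}{11}\right) \left(-16\right) = \frac{10752}{11}$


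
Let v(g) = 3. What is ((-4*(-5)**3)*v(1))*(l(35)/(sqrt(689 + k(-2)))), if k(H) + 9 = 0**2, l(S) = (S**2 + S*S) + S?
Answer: 186375*sqrt(170)/17 ≈ 1.4294e+5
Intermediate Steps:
l(S) = S + 2*S**2 (l(S) = (S**2 + S**2) + S = 2*S**2 + S = S + 2*S**2)
k(H) = -9 (k(H) = -9 + 0**2 = -9 + 0 = -9)
((-4*(-5)**3)*v(1))*(l(35)/(sqrt(689 + k(-2)))) = (-4*(-5)**3*3)*((35*(1 + 2*35))/(sqrt(689 - 9))) = (-4*(-125)*3)*((35*(1 + 70))/(sqrt(680))) = (500*3)*((35*71)/((2*sqrt(170)))) = 1500*(2485*(sqrt(170)/340)) = 1500*(497*sqrt(170)/68) = 186375*sqrt(170)/17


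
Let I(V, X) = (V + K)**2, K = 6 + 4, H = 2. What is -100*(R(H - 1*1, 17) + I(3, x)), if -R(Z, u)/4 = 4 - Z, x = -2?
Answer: -15700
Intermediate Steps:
K = 10
R(Z, u) = -16 + 4*Z (R(Z, u) = -4*(4 - Z) = -16 + 4*Z)
I(V, X) = (10 + V)**2 (I(V, X) = (V + 10)**2 = (10 + V)**2)
-100*(R(H - 1*1, 17) + I(3, x)) = -100*((-16 + 4*(2 - 1*1)) + (10 + 3)**2) = -100*((-16 + 4*(2 - 1)) + 13**2) = -100*((-16 + 4*1) + 169) = -100*((-16 + 4) + 169) = -100*(-12 + 169) = -100*157 = -15700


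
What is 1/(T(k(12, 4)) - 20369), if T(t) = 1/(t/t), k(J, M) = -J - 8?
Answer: -1/20368 ≈ -4.9097e-5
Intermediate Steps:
k(J, M) = -8 - J
T(t) = 1 (T(t) = 1/1 = 1)
1/(T(k(12, 4)) - 20369) = 1/(1 - 20369) = 1/(-20368) = -1/20368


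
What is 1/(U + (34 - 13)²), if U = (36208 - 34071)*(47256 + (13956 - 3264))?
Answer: 1/123835317 ≈ 8.0752e-9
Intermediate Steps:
U = 123834876 (U = 2137*(47256 + 10692) = 2137*57948 = 123834876)
1/(U + (34 - 13)²) = 1/(123834876 + (34 - 13)²) = 1/(123834876 + 21²) = 1/(123834876 + 441) = 1/123835317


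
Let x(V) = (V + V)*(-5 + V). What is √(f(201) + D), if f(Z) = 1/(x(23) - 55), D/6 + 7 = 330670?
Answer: √1185484391135/773 ≈ 1408.5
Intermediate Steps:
D = 1983978 (D = -42 + 6*330670 = -42 + 1984020 = 1983978)
x(V) = 2*V*(-5 + V) (x(V) = (2*V)*(-5 + V) = 2*V*(-5 + V))
f(Z) = 1/773 (f(Z) = 1/(2*23*(-5 + 23) - 55) = 1/(2*23*18 - 55) = 1/(828 - 55) = 1/773)
√(f(201) + D) = √(1/773 + 1983978) = √(1533614995/773) = √1185484391135/773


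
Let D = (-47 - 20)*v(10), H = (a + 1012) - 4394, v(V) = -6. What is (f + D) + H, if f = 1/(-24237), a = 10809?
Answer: 189751472/24237 ≈ 7829.0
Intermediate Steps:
f = -1/24237 ≈ -4.1259e-5
H = 7427 (H = (10809 + 1012) - 4394 = 11821 - 4394 = 7427)
D = 402 (D = (-47 - 20)*(-6) = -67*(-6) = 402)
(f + D) + H = (-1/24237 + 402) + 7427 = 9743273/24237 + 7427 = 189751472/24237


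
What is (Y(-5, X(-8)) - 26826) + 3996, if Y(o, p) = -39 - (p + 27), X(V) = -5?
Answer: -22891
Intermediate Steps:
Y(o, p) = -66 - p (Y(o, p) = -39 - (27 + p) = -39 + (-27 - p) = -66 - p)
(Y(-5, X(-8)) - 26826) + 3996 = ((-66 - 1*(-5)) - 26826) + 3996 = ((-66 + 5) - 26826) + 3996 = (-61 - 26826) + 3996 = -26887 + 3996 = -22891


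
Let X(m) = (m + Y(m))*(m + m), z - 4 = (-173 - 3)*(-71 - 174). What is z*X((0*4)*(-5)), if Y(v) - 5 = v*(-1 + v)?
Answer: 0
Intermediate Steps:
Y(v) = 5 + v*(-1 + v)
z = 43124 (z = 4 + (-173 - 3)*(-71 - 174) = 4 - 176*(-245) = 4 + 43120 = 43124)
X(m) = 2*m*(5 + m**2) (X(m) = (m + (5 + m**2 - m))*(m + m) = (5 + m**2)*(2*m) = 2*m*(5 + m**2))
z*X((0*4)*(-5)) = 43124*(2*((0*4)*(-5))*(5 + ((0*4)*(-5))**2)) = 43124*(2*(0*(-5))*(5 + (0*(-5))**2)) = 43124*(2*0*(5 + 0**2)) = 43124*(2*0*(5 + 0)) = 43124*(2*0*5) = 43124*0 = 0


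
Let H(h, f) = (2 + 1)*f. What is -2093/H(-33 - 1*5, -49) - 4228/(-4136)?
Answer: 331363/21714 ≈ 15.260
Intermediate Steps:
H(h, f) = 3*f
-2093/H(-33 - 1*5, -49) - 4228/(-4136) = -2093/(3*(-49)) - 4228/(-4136) = -2093/(-147) - 4228*(-1/4136) = -2093*(-1/147) + 1057/1034 = 299/21 + 1057/1034 = 331363/21714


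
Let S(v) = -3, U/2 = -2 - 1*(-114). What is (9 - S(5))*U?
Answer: 2688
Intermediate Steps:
U = 224 (U = 2*(-2 - 1*(-114)) = 2*(-2 + 114) = 2*112 = 224)
(9 - S(5))*U = (9 - 1*(-3))*224 = (9 + 3)*224 = 12*224 = 2688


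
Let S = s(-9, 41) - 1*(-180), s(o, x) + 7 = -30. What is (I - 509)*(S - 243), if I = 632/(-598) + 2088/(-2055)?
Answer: 2093507980/40963 ≈ 51107.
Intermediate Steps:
I = -424564/204815 (I = 632*(-1/598) + 2088*(-1/2055) = -316/299 - 696/685 = -424564/204815 ≈ -2.0729)
s(o, x) = -37 (s(o, x) = -7 - 30 = -37)
S = 143 (S = -37 - 1*(-180) = -37 + 180 = 143)
(I - 509)*(S - 243) = (-424564/204815 - 509)*(143 - 243) = -104675399/204815*(-100) = 2093507980/40963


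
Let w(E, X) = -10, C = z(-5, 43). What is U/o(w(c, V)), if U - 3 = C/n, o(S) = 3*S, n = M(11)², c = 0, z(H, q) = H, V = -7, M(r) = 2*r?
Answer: -1447/14520 ≈ -0.099656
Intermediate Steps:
C = -5
n = 484 (n = (2*11)² = 22² = 484)
U = 1447/484 (U = 3 - 5/484 = 1447/484 ≈ 2.9897)
U/o(w(c, V)) = 1447/(484*((3*(-10)))) = (1447/484)/(-30) = (1447/484)*(-1/30) = -1447/14520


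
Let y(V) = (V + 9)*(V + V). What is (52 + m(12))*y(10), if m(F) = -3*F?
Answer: 6080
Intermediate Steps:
y(V) = 2*V*(9 + V) (y(V) = (9 + V)*(2*V) = 2*V*(9 + V))
(52 + m(12))*y(10) = (52 - 3*12)*(2*10*(9 + 10)) = (52 - 36)*(2*10*19) = 16*380 = 6080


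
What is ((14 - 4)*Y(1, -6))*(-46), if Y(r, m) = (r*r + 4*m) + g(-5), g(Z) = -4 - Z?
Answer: 10120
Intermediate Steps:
Y(r, m) = 1 + r² + 4*m (Y(r, m) = (r*r + 4*m) + (-4 - 1*(-5)) = (r² + 4*m) + (-4 + 5) = (r² + 4*m) + 1 = 1 + r² + 4*m)
((14 - 4)*Y(1, -6))*(-46) = ((14 - 4)*(1 + 1² + 4*(-6)))*(-46) = (10*(1 + 1 - 24))*(-46) = (10*(-22))*(-46) = -220*(-46) = 10120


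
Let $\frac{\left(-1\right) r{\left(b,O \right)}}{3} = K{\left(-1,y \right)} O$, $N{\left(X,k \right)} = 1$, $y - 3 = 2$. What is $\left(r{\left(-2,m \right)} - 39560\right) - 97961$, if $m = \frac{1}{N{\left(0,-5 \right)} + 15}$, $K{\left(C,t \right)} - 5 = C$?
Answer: $- \frac{550087}{4} \approx -1.3752 \cdot 10^{5}$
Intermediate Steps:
$y = 5$ ($y = 3 + 2 = 5$)
$K{\left(C,t \right)} = 5 + C$
$m = \frac{1}{16}$ ($m = \frac{1}{1 + 15} = \frac{1}{16} \approx 0.0625$)
$r{\left(b,O \right)} = - 12 O$ ($r{\left(b,O \right)} = - 3 \left(5 - 1\right) O = - 3 \cdot 4 O = - 12 O$)
$\left(r{\left(-2,m \right)} - 39560\right) - 97961 = \left(\left(-12\right) \frac{1}{16} - 39560\right) - 97961 = \left(- \frac{3}{4} - 39560\right) - 97961 = - \frac{158243}{4} - 97961 = - \frac{550087}{4}$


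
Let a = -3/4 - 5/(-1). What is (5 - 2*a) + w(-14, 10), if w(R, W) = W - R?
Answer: 41/2 ≈ 20.500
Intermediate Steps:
a = 17/4 (a = -3*1/4 - 5*(-1) = -3/4 + 5 = 17/4 ≈ 4.2500)
(5 - 2*a) + w(-14, 10) = (5 - 2*17/4) + (10 - 1*(-14)) = (5 - 17/2) + (10 + 14) = -7/2 + 24 = 41/2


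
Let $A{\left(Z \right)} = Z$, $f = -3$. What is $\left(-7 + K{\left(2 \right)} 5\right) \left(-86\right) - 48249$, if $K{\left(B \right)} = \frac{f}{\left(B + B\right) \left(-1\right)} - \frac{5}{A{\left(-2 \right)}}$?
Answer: $- \frac{98089}{2} \approx -49045.0$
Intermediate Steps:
$K{\left(B \right)} = \frac{5}{2} + \frac{3}{2 B}$ ($K{\left(B \right)} = - \frac{3}{\left(B + B\right) \left(-1\right)} - \frac{5}{-2} = - \frac{3}{2 B \left(-1\right)} - - \frac{5}{2} = - \frac{3}{\left(-2\right) B} + \frac{5}{2} = - 3 \left(- \frac{1}{2 B}\right) + \frac{5}{2} = \frac{3}{2 B} + \frac{5}{2} = \frac{5}{2} + \frac{3}{2 B}$)
$\left(-7 + K{\left(2 \right)} 5\right) \left(-86\right) - 48249 = \left(-7 + \frac{3 + 5 \cdot 2}{2 \cdot 2} \cdot 5\right) \left(-86\right) - 48249 = \left(-7 + \frac{1}{2} \cdot \frac{1}{2} \left(3 + 10\right) 5\right) \left(-86\right) - 48249 = \left(-7 + \frac{1}{2} \cdot \frac{1}{2} \cdot 13 \cdot 5\right) \left(-86\right) - 48249 = \left(-7 + \frac{13}{4} \cdot 5\right) \left(-86\right) - 48249 = \left(-7 + \frac{65}{4}\right) \left(-86\right) - 48249 = \frac{37}{4} \left(-86\right) - 48249 = - \frac{1591}{2} - 48249 = - \frac{98089}{2}$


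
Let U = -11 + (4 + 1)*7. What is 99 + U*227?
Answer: 5547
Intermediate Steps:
U = 24 (U = -11 + 5*7 = -11 + 35 = 24)
99 + U*227 = 99 + 24*227 = 99 + 5448 = 5547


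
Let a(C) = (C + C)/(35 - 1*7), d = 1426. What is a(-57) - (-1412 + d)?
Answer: -253/14 ≈ -18.071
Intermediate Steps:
a(C) = C/14 (a(C) = (2*C)/(35 - 7) = (2*C)/28 = (2*C)*(1/28) = C/14)
a(-57) - (-1412 + d) = (1/14)*(-57) - (-1412 + 1426) = -57/14 - 1*14 = -57/14 - 14 = -253/14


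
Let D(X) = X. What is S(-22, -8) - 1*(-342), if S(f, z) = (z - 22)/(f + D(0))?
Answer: 3777/11 ≈ 343.36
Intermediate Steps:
S(f, z) = (-22 + z)/f (S(f, z) = (z - 22)/(f + 0) = (-22 + z)/f)
S(-22, -8) - 1*(-342) = (-22 - 8)/(-22) - 1*(-342) = -1/22*(-30) + 342 = 15/11 + 342 = 3777/11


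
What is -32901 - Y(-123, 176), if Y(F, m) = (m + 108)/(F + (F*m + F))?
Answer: -360167105/10947 ≈ -32901.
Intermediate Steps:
Y(F, m) = (108 + m)/(2*F + F*m) (Y(F, m) = (108 + m)/(F + (F + F*m)) = (108 + m)/(2*F + F*m))
-32901 - Y(-123, 176) = -32901 - (108 + 176)/((-123)*(2 + 176)) = -32901 - (-1)*284/(123*178) = -32901 - 1*(-142/10947) = -32901 + 142/10947 = -360167105/10947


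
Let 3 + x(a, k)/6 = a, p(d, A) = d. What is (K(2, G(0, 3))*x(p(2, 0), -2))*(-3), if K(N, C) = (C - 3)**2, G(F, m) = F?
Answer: 162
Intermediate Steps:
K(N, C) = (-3 + C)**2
x(a, k) = -18 + 6*a
(K(2, G(0, 3))*x(p(2, 0), -2))*(-3) = ((-3 + 0)**2*(-18 + 6*2))*(-3) = ((-3)**2*(-18 + 12))*(-3) = (9*(-6))*(-3) = -54*(-3) = 162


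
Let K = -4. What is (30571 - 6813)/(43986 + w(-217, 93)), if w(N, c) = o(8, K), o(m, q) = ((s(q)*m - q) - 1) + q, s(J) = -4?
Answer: 3394/6279 ≈ 0.54053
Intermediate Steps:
o(m, q) = -1 - 4*m (o(m, q) = ((-4*m - q) - 1) + q = ((-q - 4*m) - 1) + q = (-1 - q - 4*m) + q = -1 - 4*m)
w(N, c) = -33 (w(N, c) = -1 - 4*8 = -1 - 32 = -33)
(30571 - 6813)/(43986 + w(-217, 93)) = (30571 - 6813)/(43986 - 33) = 23758/43953 = 23758*(1/43953) = 3394/6279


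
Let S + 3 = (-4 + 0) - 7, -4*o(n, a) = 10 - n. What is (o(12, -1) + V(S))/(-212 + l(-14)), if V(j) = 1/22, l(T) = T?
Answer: -3/1243 ≈ -0.0024135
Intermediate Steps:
o(n, a) = -5/2 + n/4 (o(n, a) = -(10 - n)/4 = -5/2 + n/4)
S = -14 (S = -3 + ((-4 + 0) - 7) = -3 + (-4 - 7) = -3 - 11 = -14)
V(j) = 1/22
(o(12, -1) + V(S))/(-212 + l(-14)) = ((-5/2 + (¼)*12) + 1/22)/(-212 - 14) = ((-5/2 + 3) + 1/22)/(-226) = (½ + 1/22)*(-1/226) = (6/11)*(-1/226) = -3/1243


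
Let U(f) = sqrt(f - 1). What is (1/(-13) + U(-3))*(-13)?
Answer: 1 - 26*I ≈ 1.0 - 26.0*I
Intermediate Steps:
U(f) = sqrt(-1 + f)
(1/(-13) + U(-3))*(-13) = (1/(-13) + sqrt(-1 - 3))*(-13) = (-1/13 + sqrt(-4))*(-13) = (-1/13 + 2*I)*(-13) = 1 - 26*I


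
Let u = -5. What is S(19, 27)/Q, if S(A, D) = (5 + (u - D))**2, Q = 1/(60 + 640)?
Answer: 510300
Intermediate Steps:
Q = 1/700 ≈ 0.0014286
S(A, D) = D**2 (S(A, D) = (5 + (-5 - D))**2 = (-D)**2 = D**2)
S(19, 27)/Q = 27**2/(1/700) = 729*700 = 510300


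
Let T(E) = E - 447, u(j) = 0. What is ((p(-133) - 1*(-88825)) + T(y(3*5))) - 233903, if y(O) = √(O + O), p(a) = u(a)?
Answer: -145525 + √30 ≈ -1.4552e+5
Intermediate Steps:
p(a) = 0
y(O) = √2*√O (y(O) = √(2*O) = √2*√O)
T(E) = -447 + E
((p(-133) - 1*(-88825)) + T(y(3*5))) - 233903 = ((0 - 1*(-88825)) + (-447 + √2*√(3*5))) - 233903 = ((0 + 88825) + (-447 + √2*√15)) - 233903 = (88825 + (-447 + √30)) - 233903 = (88378 + √30) - 233903 = -145525 + √30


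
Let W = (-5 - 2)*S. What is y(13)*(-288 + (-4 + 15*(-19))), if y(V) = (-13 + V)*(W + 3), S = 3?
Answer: 0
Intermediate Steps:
W = -21 (W = (-5 - 2)*3 = -7*3 = -21)
y(V) = 234 - 18*V (y(V) = (-13 + V)*(-21 + 3) = (-13 + V)*(-18) = 234 - 18*V)
y(13)*(-288 + (-4 + 15*(-19))) = (234 - 18*13)*(-288 + (-4 + 15*(-19))) = (234 - 234)*(-288 + (-4 - 285)) = 0*(-288 - 289) = 0*(-577) = 0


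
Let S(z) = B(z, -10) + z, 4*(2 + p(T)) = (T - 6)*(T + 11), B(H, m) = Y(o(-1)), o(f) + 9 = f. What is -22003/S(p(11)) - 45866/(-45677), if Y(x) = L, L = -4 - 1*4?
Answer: -2008456752/1598695 ≈ -1256.3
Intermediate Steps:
o(f) = -9 + f
L = -8 (L = -4 - 4 = -8)
Y(x) = -8
B(H, m) = -8
p(T) = -2 + (-6 + T)*(11 + T)/4 (p(T) = -2 + ((T - 6)*(T + 11))/4 = -2 + ((-6 + T)*(11 + T))/4 = -2 + (-6 + T)*(11 + T)/4)
S(z) = -8 + z
-22003/S(p(11)) - 45866/(-45677) = -22003/(-8 + (-37/2 + (¼)*11² + (5/4)*11)) - 45866/(-45677) = -22003/(-8 + (-37/2 + (¼)*121 + 55/4)) - 45866*(-1/45677) = -22003/(-8 + (-37/2 + 121/4 + 55/4)) + 45866/45677 = -22003/(-8 + 51/2) + 45866/45677 = -22003/35/2 + 45866/45677 = -22003*2/35 + 45866/45677 = -44006/35 + 45866/45677 = -2008456752/1598695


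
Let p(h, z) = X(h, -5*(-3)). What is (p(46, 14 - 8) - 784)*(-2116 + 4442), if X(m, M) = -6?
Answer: -1837540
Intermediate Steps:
p(h, z) = -6
(p(46, 14 - 8) - 784)*(-2116 + 4442) = (-6 - 784)*(-2116 + 4442) = -790*2326 = -1837540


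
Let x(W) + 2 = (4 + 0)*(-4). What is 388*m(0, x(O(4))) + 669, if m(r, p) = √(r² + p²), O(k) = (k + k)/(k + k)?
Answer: 7653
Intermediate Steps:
O(k) = 1 (O(k) = (2*k)/((2*k)) = (2*k)*(1/(2*k)) = 1)
x(W) = -18 (x(W) = -2 + (4 + 0)*(-4) = -2 + 4*(-4) = -2 - 16 = -18)
m(r, p) = √(p² + r²)
388*m(0, x(O(4))) + 669 = 388*√((-18)² + 0²) + 669 = 388*√(324 + 0) + 669 = 388*√324 + 669 = 388*18 + 669 = 6984 + 669 = 7653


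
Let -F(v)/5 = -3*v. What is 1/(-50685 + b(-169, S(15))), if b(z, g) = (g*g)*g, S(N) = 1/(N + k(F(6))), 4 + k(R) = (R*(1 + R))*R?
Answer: -400496455520098631/20299162848036199112234 ≈ -1.9730e-5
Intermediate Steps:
F(v) = 15*v (F(v) = -(-15)*v = 15*v)
k(R) = -4 + R²*(1 + R) (k(R) = -4 + (R*(1 + R))*R = -4 + R²*(1 + R))
S(N) = 1/(737096 + N) (S(N) = 1/(N + (-4 + (15*6)² + (15*6)³)) = 1/(N + (-4 + 90² + 90³)) = 1/(N + (-4 + 8100 + 729000)) = 1/(N + 737096) = 1/(737096 + N))
b(z, g) = g³ (b(z, g) = g²*g = g³)
1/(-50685 + b(-169, S(15))) = 1/(-50685 + (1/(737096 + 15))³) = 1/(-50685 + (1/737111)³) = 1/(-50685 + 1/400496455520098631) = 1/(-20299162848036199112234/400496455520098631) = -400496455520098631/20299162848036199112234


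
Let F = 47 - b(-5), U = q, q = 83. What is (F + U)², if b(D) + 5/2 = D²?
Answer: 46225/4 ≈ 11556.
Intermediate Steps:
U = 83
b(D) = -5/2 + D²
F = 49/2 (F = 47 - (-5/2 + (-5)²) = 47 - (-5/2 + 25) = 47 - 1*45/2 = 47 - 45/2 = 49/2 ≈ 24.500)
(F + U)² = (49/2 + 83)² = (215/2)² = 46225/4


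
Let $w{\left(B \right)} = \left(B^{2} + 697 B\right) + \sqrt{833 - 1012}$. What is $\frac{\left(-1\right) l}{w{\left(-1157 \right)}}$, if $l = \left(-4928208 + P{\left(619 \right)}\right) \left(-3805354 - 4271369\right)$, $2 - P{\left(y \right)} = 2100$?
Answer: $- \frac{7064460466287136120}{94419376193} + \frac{13273571955746 i \sqrt{179}}{94419376193} \approx -7.482 \cdot 10^{7} + 1880.8 i$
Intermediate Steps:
$P{\left(y \right)} = -2098$ ($P{\left(y \right)} = 2 - 2100 = -2098$)
$l = 39820715867238$ ($l = \left(-4928208 - 2098\right) \left(-3805354 - 4271369\right) = \left(-4930306\right) \left(-8076723\right) = 39820715867238$)
$w{\left(B \right)} = B^{2} + 697 B + i \sqrt{179}$ ($w{\left(B \right)} = \left(B^{2} + 697 B\right) + \sqrt{-179} = \left(B^{2} + 697 B\right) + i \sqrt{179} = B^{2} + 697 B + i \sqrt{179}$)
$\frac{\left(-1\right) l}{w{\left(-1157 \right)}} = \frac{\left(-1\right) 39820715867238}{\left(-1157\right)^{2} + 697 \left(-1157\right) + i \sqrt{179}} = - \frac{39820715867238}{1338649 - 806429 + i \sqrt{179}} = - \frac{39820715867238}{532220 + i \sqrt{179}}$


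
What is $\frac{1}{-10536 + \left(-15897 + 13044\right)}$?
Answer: $- \frac{1}{13389} \approx -7.4688 \cdot 10^{-5}$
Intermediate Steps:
$\frac{1}{-10536 + \left(-15897 + 13044\right)} = \frac{1}{-10536 - 2853} = \frac{1}{-13389} = - \frac{1}{13389}$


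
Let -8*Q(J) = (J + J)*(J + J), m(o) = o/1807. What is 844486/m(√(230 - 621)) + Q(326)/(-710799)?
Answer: 53138/710799 - 1525986202*I*√391/391 ≈ 0.074758 - 7.7172e+7*I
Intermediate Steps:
m(o) = o/1807 (m(o) = o*(1/1807) = o/1807)
Q(J) = -J²/2 (Q(J) = -(J + J)*(J + J)/8 = -2*J*2*J/8 = -J²/2)
844486/m(√(230 - 621)) + Q(326)/(-710799) = 844486/((√(230 - 621)/1807)) - ½*326²/(-710799) = 844486/((√(-391)/1807)) - ½*106276*(-1/710799) = 844486/(((I*√391)/1807)) - 53138*(-1/710799) = 844486/((I*√391/1807)) + 53138/710799 = 844486*(-1807*I*√391/391) + 53138/710799 = -1525986202*I*√391/391 + 53138/710799 = 53138/710799 - 1525986202*I*√391/391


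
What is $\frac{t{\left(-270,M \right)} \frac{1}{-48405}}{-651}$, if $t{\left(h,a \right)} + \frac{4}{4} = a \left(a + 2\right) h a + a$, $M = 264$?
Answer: $- \frac{5005566457}{31511655} \approx -158.85$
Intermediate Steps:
$t{\left(h,a \right)} = -1 + a + h a^{2} \left(2 + a\right)$ ($t{\left(h,a \right)} = -1 + \left(a \left(a + 2\right) h a + a\right) = -1 + \left(a \left(2 + a\right) h a + a\right) = -1 + \left(a h \left(2 + a\right) a + a\right) = -1 + \left(h a^{2} \left(2 + a\right) + a\right) = -1 + \left(a + h a^{2} \left(2 + a\right)\right) = -1 + a + h a^{2} \left(2 + a\right)$)
$\frac{t{\left(-270,M \right)} \frac{1}{-48405}}{-651} = \frac{\left(-1 + 264 - 270 \cdot 264^{3} + 2 \left(-270\right) 264^{2}\right) \frac{1}{-48405}}{-651} = \left(-1 + 264 - 4967930880 + 2 \left(-270\right) 69696\right) \left(- \frac{1}{48405}\right) \left(- \frac{1}{651}\right) = \left(-1 + 264 - 4967930880 - 37635840\right) \left(- \frac{1}{48405}\right) \left(- \frac{1}{651}\right) = \left(-5005566457\right) \left(- \frac{1}{48405}\right) \left(- \frac{1}{651}\right) = \frac{5005566457}{48405} \left(- \frac{1}{651}\right) = - \frac{5005566457}{31511655}$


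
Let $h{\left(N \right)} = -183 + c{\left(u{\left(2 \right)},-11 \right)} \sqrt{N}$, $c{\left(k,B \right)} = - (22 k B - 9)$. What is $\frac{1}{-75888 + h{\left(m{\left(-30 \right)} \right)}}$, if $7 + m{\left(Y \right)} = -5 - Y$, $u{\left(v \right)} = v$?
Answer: $- \frac{25357}{1927474053} - \frac{493 \sqrt{2}}{1927474053} \approx -1.3517 \cdot 10^{-5}$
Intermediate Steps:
$c{\left(k,B \right)} = 9 - 22 B k$ ($c{\left(k,B \right)} = - (22 B k - 9) = - (-9 + 22 B k) = 9 - 22 B k$)
$m{\left(Y \right)} = -12 - Y$ ($m{\left(Y \right)} = -7 - \left(5 + Y\right) = -12 - Y$)
$h{\left(N \right)} = -183 + 493 \sqrt{N}$ ($h{\left(N \right)} = -183 + \left(9 - \left(-242\right) 2\right) \sqrt{N} = -183 + \left(9 + 484\right) \sqrt{N} = -183 + 493 \sqrt{N}$)
$\frac{1}{-75888 + h{\left(m{\left(-30 \right)} \right)}} = \frac{1}{-75888 - \left(183 - 493 \sqrt{-12 - -30}\right)} = \frac{1}{-75888 - \left(183 - 493 \sqrt{-12 + 30}\right)} = \frac{1}{-75888 - \left(183 - 493 \sqrt{18}\right)} = \frac{1}{-75888 - \left(183 - 493 \cdot 3 \sqrt{2}\right)} = \frac{1}{-75888 - \left(183 - 1479 \sqrt{2}\right)} = \frac{1}{-76071 + 1479 \sqrt{2}}$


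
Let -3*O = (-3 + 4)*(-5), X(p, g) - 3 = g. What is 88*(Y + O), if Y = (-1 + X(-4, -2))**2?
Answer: 440/3 ≈ 146.67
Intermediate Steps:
X(p, g) = 3 + g
O = 5/3 (O = -(-3 + 4)*(-5)/3 = -(-5)/3 = -1/3*(-5) = 5/3 ≈ 1.6667)
Y = 0 (Y = (-1 + (3 - 2))**2 = (-1 + 1)**2 = 0**2 = 0)
88*(Y + O) = 88*(0 + 5/3) = 88*(5/3) = 440/3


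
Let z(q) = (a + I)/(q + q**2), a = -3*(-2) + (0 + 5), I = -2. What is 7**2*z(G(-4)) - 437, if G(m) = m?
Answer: -1601/4 ≈ -400.25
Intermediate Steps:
a = 11 (a = 6 + 5 = 11)
z(q) = 9/(q + q**2) (z(q) = (11 - 2)/(q + q**2) = 9/(q + q**2))
7**2*z(G(-4)) - 437 = 7**2*(9/(-4*(1 - 4))) - 437 = 49*(9*(-1/4)/(-3)) - 437 = 49*(9*(-1/4)*(-1/3)) - 437 = 49*(3/4) - 437 = 147/4 - 437 = -1601/4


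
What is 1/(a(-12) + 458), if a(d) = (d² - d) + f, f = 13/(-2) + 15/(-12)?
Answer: 4/2425 ≈ 0.0016495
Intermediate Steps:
f = -31/4 (f = 13*(-½) + 15*(-1/12) = -13/2 - 5/4 = -31/4 ≈ -7.7500)
a(d) = -31/4 + d² - d (a(d) = (d² - d) - 31/4 = -31/4 + d² - d)
1/(a(-12) + 458) = 1/((-31/4 + (-12)² - 1*(-12)) + 458) = 1/((-31/4 + 144 + 12) + 458) = 1/(593/4 + 458) = 1/(2425/4) = 4/2425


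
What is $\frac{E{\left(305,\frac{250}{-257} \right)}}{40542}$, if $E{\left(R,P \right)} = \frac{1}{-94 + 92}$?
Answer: $- \frac{1}{81084} \approx -1.2333 \cdot 10^{-5}$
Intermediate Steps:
$E{\left(R,P \right)} = - \frac{1}{2}$ ($E{\left(R,P \right)} = \frac{1}{-2} = - \frac{1}{2}$)
$\frac{E{\left(305,\frac{250}{-257} \right)}}{40542} = - \frac{1}{2 \cdot 40542} = \left(- \frac{1}{2}\right) \frac{1}{40542} = - \frac{1}{81084}$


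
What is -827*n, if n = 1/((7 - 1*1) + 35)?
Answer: -827/41 ≈ -20.171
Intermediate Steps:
n = 1/41 (n = 1/((7 - 1) + 35) = 1/(6 + 35) = 1/41 ≈ 0.024390)
-827*n = -827*1/41 = -827/41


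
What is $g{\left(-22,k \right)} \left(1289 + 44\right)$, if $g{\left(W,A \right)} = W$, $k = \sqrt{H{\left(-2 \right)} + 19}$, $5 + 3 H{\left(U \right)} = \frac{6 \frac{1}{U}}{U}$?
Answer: $-29326$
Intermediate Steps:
$H{\left(U \right)} = - \frac{5}{3} + \frac{2}{U^{2}}$ ($H{\left(U \right)} = - \frac{5}{3} + \frac{\frac{6}{U} \frac{1}{U}}{3} = - \frac{5}{3} + \frac{6 \frac{1}{U^{2}}}{3} = - \frac{5}{3} + \frac{2}{U^{2}}$)
$k = \frac{\sqrt{642}}{6}$ ($k = \sqrt{\left(- \frac{5}{3} + \frac{2}{4}\right) + 19} = \sqrt{\left(- \frac{5}{3} + 2 \cdot \frac{1}{4}\right) + 19} = \sqrt{\left(- \frac{5}{3} + \frac{1}{2}\right) + 19} = \sqrt{- \frac{7}{6} + 19} = \sqrt{\frac{107}{6}} = \frac{\sqrt{642}}{6} \approx 4.223$)
$g{\left(-22,k \right)} \left(1289 + 44\right) = - 22 \left(1289 + 44\right) = \left(-22\right) 1333 = -29326$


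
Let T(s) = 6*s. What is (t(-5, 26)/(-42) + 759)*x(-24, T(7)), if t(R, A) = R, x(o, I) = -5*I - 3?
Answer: -2263693/14 ≈ -1.6169e+5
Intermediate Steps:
x(o, I) = -3 - 5*I
(t(-5, 26)/(-42) + 759)*x(-24, T(7)) = (-5/(-42) + 759)*(-3 - 30*7) = (-5*(-1/42) + 759)*(-3 - 5*42) = (5/42 + 759)*(-3 - 210) = (31883/42)*(-213) = -2263693/14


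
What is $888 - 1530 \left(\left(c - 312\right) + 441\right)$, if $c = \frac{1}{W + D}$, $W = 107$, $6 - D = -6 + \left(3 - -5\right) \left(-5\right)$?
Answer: $- \frac{10414056}{53} \approx -1.9649 \cdot 10^{5}$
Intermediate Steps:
$D = 52$ ($D = 6 - \left(-6 + \left(3 - -5\right) \left(-5\right)\right) = 6 - \left(-6 + \left(3 + 5\right) \left(-5\right)\right) = 6 - \left(-6 + 8 \left(-5\right)\right) = 6 - \left(-6 - 40\right) = 6 - -46 = 6 + 46 = 52$)
$c = \frac{1}{159}$ ($c = \frac{1}{107 + 52} = \frac{1}{159} \approx 0.0062893$)
$888 - 1530 \left(\left(c - 312\right) + 441\right) = 888 - 1530 \left(\left(\frac{1}{159} - 312\right) + 441\right) = 888 - 1530 \left(- \frac{49607}{159} + 441\right) = 888 - \frac{10461120}{53} = - \frac{10414056}{53}$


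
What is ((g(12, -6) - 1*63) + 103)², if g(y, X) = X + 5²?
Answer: 3481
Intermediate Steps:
g(y, X) = 25 + X (g(y, X) = X + 25 = 25 + X)
((g(12, -6) - 1*63) + 103)² = (((25 - 6) - 1*63) + 103)² = ((19 - 63) + 103)² = (-44 + 103)² = 59² = 3481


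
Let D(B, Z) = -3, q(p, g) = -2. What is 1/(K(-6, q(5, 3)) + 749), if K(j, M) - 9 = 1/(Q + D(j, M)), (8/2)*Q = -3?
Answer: 15/11366 ≈ 0.0013197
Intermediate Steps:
Q = -¾ (Q = (¼)*(-3) = -¾ ≈ -0.75000)
K(j, M) = 131/15 (K(j, M) = 9 + 1/(-¾ - 3) = 9 + 1/(-15/4) = 9 - 4/15 = 131/15)
1/(K(-6, q(5, 3)) + 749) = 1/(131/15 + 749) = 1/(11366/15) = 15/11366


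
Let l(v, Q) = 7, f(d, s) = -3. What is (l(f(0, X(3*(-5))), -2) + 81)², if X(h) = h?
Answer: 7744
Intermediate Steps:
(l(f(0, X(3*(-5))), -2) + 81)² = (7 + 81)² = 88² = 7744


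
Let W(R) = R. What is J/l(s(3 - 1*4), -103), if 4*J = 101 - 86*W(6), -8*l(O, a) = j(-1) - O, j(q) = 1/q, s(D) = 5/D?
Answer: 415/2 ≈ 207.50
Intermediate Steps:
l(O, a) = 1/8 + O/8 (l(O, a) = -(1/(-1) - O)/8 = -(-1 - O)/8 = 1/8 + O/8)
J = -415/4 (J = (101 - 86*6)/4 = (101 - 516)/4 = (1/4)*(-415) = -415/4 ≈ -103.75)
J/l(s(3 - 1*4), -103) = -415/(4*(1/8 + (5/(3 - 1*4))/8)) = -415/(4*(1/8 + (5/(3 - 4))/8)) = -415/(4*(1/8 + (5/(-1))/8)) = -415/(4*(1/8 + (5*(-1))/8)) = -415/(4*(1/8 + (1/8)*(-5))) = -415/(4*(1/8 - 5/8)) = -415/(4*(-1/2)) = -415/4*(-2) = 415/2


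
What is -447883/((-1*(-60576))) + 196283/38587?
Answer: -5392422313/2337446112 ≈ -2.3070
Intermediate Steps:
-447883/((-1*(-60576))) + 196283/38587 = -447883/60576 + 196283*(1/38587) = -447883*1/60576 + 196283/38587 = -447883/60576 + 196283/38587 = -5392422313/2337446112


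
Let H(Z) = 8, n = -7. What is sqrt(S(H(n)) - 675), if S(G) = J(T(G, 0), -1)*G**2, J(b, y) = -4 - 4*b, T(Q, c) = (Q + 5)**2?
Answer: I*sqrt(44195) ≈ 210.23*I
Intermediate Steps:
T(Q, c) = (5 + Q)**2
S(G) = G**2*(-4 - 4*(5 + G)**2) (S(G) = (-4 - 4*(5 + G)**2)*G**2 = G**2*(-4 - 4*(5 + G)**2))
sqrt(S(H(n)) - 675) = sqrt(4*8**2*(-1 - (5 + 8)**2) - 675) = sqrt(4*64*(-1 - 1*13**2) - 675) = sqrt(4*64*(-1 - 1*169) - 675) = sqrt(4*64*(-1 - 169) - 675) = sqrt(4*64*(-170) - 675) = sqrt(-43520 - 675) = sqrt(-44195) = I*sqrt(44195)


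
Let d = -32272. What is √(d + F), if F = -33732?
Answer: 2*I*√16501 ≈ 256.91*I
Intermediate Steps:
√(d + F) = √(-32272 - 33732) = √(-66004) = 2*I*√16501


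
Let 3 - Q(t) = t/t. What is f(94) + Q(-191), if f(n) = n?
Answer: 96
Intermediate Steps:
Q(t) = 2 (Q(t) = 3 - t/t = 3 - 1*1 = 3 - 1 = 2)
f(94) + Q(-191) = 94 + 2 = 96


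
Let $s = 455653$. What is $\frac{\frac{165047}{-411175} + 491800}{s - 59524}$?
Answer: $\frac{202215699953}{162878341575} \approx 1.2415$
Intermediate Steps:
$\frac{\frac{165047}{-411175} + 491800}{s - 59524} = \frac{\frac{165047}{-411175} + 491800}{455653 - 59524} = \frac{165047 \left(- \frac{1}{411175}\right) + 491800}{396129} = \left(- \frac{165047}{411175} + 491800\right) \frac{1}{396129} = \frac{202215699953}{411175} \cdot \frac{1}{396129} = \frac{202215699953}{162878341575}$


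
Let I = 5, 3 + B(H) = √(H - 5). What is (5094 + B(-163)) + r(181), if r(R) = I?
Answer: 5096 + 2*I*√42 ≈ 5096.0 + 12.961*I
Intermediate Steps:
B(H) = -3 + √(-5 + H) (B(H) = -3 + √(H - 5) = -3 + √(-5 + H))
r(R) = 5
(5094 + B(-163)) + r(181) = (5094 + (-3 + √(-5 - 163))) + 5 = (5094 + (-3 + √(-168))) + 5 = (5094 + (-3 + 2*I*√42)) + 5 = (5091 + 2*I*√42) + 5 = 5096 + 2*I*√42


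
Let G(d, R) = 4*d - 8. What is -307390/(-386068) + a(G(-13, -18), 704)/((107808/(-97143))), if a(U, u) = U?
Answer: 47570152595/867108728 ≈ 54.861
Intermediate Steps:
G(d, R) = -8 + 4*d
-307390/(-386068) + a(G(-13, -18), 704)/((107808/(-97143))) = -307390/(-386068) + (-8 + 4*(-13))/((107808/(-97143))) = -307390*(-1/386068) + (-8 - 52)/((107808*(-1/97143))) = 153695/193034 - 60/(-35936/32381) = 153695/193034 - 60*(-32381/35936) = 153695/193034 + 485715/8984 = 47570152595/867108728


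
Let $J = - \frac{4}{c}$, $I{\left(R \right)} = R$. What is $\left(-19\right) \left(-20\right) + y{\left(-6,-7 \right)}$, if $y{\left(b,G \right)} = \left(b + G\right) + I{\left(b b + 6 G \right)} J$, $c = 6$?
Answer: $371$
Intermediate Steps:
$J = - \frac{2}{3}$ ($J = - \frac{4}{6} = \left(-4\right) \frac{1}{6} = - \frac{2}{3} \approx -0.66667$)
$y{\left(b,G \right)} = b - 3 G - \frac{2 b^{2}}{3}$ ($y{\left(b,G \right)} = \left(b + G\right) + \left(b b + 6 G\right) \left(- \frac{2}{3}\right) = \left(G + b\right) + \left(b^{2} + 6 G\right) \left(- \frac{2}{3}\right) = \left(G + b\right) - \left(4 G + \frac{2 b^{2}}{3}\right) = b - 3 G - \frac{2 b^{2}}{3}$)
$\left(-19\right) \left(-20\right) + y{\left(-6,-7 \right)} = \left(-19\right) \left(-20\right) - \left(-15 + 24\right) = 380 - 9 = 371$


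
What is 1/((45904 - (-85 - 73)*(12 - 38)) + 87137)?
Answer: 1/128933 ≈ 7.7560e-6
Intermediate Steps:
1/((45904 - (-85 - 73)*(12 - 38)) + 87137) = 1/((45904 - (-158)*(-26)) + 87137) = 1/((45904 - 1*4108) + 87137) = 1/((45904 - 4108) + 87137) = 1/(41796 + 87137) = 1/128933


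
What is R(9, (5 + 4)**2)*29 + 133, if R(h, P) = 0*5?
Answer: 133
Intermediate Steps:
R(h, P) = 0
R(9, (5 + 4)**2)*29 + 133 = 0*29 + 133 = 0 + 133 = 133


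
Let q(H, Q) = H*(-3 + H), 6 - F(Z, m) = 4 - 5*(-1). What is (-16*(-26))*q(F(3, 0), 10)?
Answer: 7488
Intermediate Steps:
F(Z, m) = -3 (F(Z, m) = 6 - (4 - 5*(-1)) = 6 - (4 + 5) = 6 - 1*9 = 6 - 9 = -3)
(-16*(-26))*q(F(3, 0), 10) = (-16*(-26))*(-3*(-3 - 3)) = 416*(-3*(-6)) = 416*18 = 7488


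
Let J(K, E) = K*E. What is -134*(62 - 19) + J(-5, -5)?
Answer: -5737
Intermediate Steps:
J(K, E) = E*K
-134*(62 - 19) + J(-5, -5) = -134*(62 - 19) - 5*(-5) = -134*43 + 25 = -5762 + 25 = -5737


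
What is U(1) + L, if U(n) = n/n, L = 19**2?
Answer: 362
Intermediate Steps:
L = 361
U(n) = 1
U(1) + L = 1 + 361 = 362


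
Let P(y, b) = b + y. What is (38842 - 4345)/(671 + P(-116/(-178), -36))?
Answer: 3070233/56573 ≈ 54.270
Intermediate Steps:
(38842 - 4345)/(671 + P(-116/(-178), -36)) = (38842 - 4345)/(671 + (-36 - 116/(-178))) = 34497/(671 + (-36 - 116*(-1/178))) = 34497/(671 + (-36 + 58/89)) = 34497/(671 - 3146/89) = 34497/(56573/89) = 34497*(89/56573) = 3070233/56573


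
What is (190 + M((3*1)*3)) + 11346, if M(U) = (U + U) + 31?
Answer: 11585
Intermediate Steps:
M(U) = 31 + 2*U (M(U) = 2*U + 31 = 31 + 2*U)
(190 + M((3*1)*3)) + 11346 = (190 + (31 + 2*((3*1)*3))) + 11346 = (190 + (31 + 2*(3*3))) + 11346 = (190 + (31 + 2*9)) + 11346 = (190 + (31 + 18)) + 11346 = (190 + 49) + 11346 = 239 + 11346 = 11585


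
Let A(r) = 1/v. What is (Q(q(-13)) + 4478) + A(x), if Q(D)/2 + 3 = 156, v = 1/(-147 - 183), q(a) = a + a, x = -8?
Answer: 4454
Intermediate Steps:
q(a) = 2*a
v = -1/330 (v = 1/(-330) = -1/330 ≈ -0.0030303)
Q(D) = 306 (Q(D) = -6 + 2*156 = -6 + 312 = 306)
A(r) = -330 (A(r) = 1/(-1/330) = -330)
(Q(q(-13)) + 4478) + A(x) = (306 + 4478) - 330 = 4784 - 330 = 4454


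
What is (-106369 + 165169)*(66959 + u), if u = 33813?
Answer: 5925393600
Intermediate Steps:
(-106369 + 165169)*(66959 + u) = (-106369 + 165169)*(66959 + 33813) = 58800*100772 = 5925393600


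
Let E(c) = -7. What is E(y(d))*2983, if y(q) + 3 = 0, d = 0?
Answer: -20881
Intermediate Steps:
y(q) = -3 (y(q) = -3 + 0 = -3)
E(y(d))*2983 = -7*2983 = -20881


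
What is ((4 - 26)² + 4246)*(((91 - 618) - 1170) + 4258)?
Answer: 12113530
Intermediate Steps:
((4 - 26)² + 4246)*(((91 - 618) - 1170) + 4258) = ((-22)² + 4246)*((-527 - 1170) + 4258) = (484 + 4246)*(-1697 + 4258) = 4730*2561 = 12113530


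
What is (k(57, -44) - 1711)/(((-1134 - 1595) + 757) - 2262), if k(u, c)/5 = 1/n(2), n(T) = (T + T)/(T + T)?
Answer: 853/2117 ≈ 0.40293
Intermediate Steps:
n(T) = 1 (n(T) = (2*T)/((2*T)) = (2*T)*(1/(2*T)) = 1)
k(u, c) = 5 (k(u, c) = 5/1 = 5*1 = 5)
(k(57, -44) - 1711)/(((-1134 - 1595) + 757) - 2262) = (5 - 1711)/(((-1134 - 1595) + 757) - 2262) = -1706/((-2729 + 757) - 2262) = -1706/(-1972 - 2262) = -1706/(-4234) = -1706*(-1/4234) = 853/2117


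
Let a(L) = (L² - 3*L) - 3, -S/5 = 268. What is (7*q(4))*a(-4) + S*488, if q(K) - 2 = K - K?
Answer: -653570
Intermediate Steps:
q(K) = 2 (q(K) = 2 + (K - K) = 2 + 0 = 2)
S = -1340 (S = -5*268 = -1340)
a(L) = -3 + L² - 3*L
(7*q(4))*a(-4) + S*488 = (7*2)*(-3 + (-4)² - 3*(-4)) - 1340*488 = 14*(-3 + 16 + 12) - 653920 = 14*25 - 653920 = 350 - 653920 = -653570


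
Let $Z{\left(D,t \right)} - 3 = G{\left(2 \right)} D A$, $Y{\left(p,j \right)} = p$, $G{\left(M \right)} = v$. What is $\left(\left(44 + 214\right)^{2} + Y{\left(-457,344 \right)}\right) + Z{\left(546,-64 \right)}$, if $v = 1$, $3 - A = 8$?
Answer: $63380$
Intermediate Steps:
$A = -5$ ($A = 3 - 8 = -5$)
$G{\left(M \right)} = 1$
$Z{\left(D,t \right)} = 3 - 5 D$ ($Z{\left(D,t \right)} = 3 + 1 D \left(-5\right) = 3 + D \left(-5\right) = 3 - 5 D$)
$\left(\left(44 + 214\right)^{2} + Y{\left(-457,344 \right)}\right) + Z{\left(546,-64 \right)} = \left(\left(44 + 214\right)^{2} - 457\right) + \left(3 - 2730\right) = \left(258^{2} - 457\right) + \left(3 - 2730\right) = \left(66564 - 457\right) - 2727 = 66107 - 2727 = 63380$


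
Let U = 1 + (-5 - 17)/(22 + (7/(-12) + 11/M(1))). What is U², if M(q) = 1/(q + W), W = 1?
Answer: 66049/271441 ≈ 0.24333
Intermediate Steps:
M(q) = 1/(1 + q) (M(q) = 1/(q + 1) = 1/(1 + q))
U = 257/521 (U = 1 + (-5 - 17)/(22 + (7/(-12) + 11/(1/(1 + 1)))) = 1 - 22/(22 + (7*(-1/12) + 11/(1/2))) = 1 - 22/(22 + (-7/12 + 11/(½))) = 1 - 22/(22 + (-7/12 + 11*2)) = 1 - 22/(22 + (-7/12 + 22)) = 1 - 22/(22 + 257/12) = 1 - 22/521/12 = 1 - 22*12/521 = 1 - 264/521 = 257/521 ≈ 0.49328)
U² = (257/521)² = 66049/271441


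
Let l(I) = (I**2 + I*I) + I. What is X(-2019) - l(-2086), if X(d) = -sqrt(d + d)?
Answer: -8700706 - I*sqrt(4038) ≈ -8.7007e+6 - 63.545*I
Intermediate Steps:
l(I) = I + 2*I**2 (l(I) = (I**2 + I**2) + I = 2*I**2 + I = I + 2*I**2)
X(d) = -sqrt(2)*sqrt(d) (X(d) = -sqrt(2*d) = -sqrt(2)*sqrt(d))
X(-2019) - l(-2086) = -sqrt(2)*sqrt(-2019) - (-2086)*(1 + 2*(-2086)) = -sqrt(2)*I*sqrt(2019) - (-2086)*(1 - 4172) = -I*sqrt(4038) - (-2086)*(-4171) = -I*sqrt(4038) - 1*8700706 = -I*sqrt(4038) - 8700706 = -8700706 - I*sqrt(4038)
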